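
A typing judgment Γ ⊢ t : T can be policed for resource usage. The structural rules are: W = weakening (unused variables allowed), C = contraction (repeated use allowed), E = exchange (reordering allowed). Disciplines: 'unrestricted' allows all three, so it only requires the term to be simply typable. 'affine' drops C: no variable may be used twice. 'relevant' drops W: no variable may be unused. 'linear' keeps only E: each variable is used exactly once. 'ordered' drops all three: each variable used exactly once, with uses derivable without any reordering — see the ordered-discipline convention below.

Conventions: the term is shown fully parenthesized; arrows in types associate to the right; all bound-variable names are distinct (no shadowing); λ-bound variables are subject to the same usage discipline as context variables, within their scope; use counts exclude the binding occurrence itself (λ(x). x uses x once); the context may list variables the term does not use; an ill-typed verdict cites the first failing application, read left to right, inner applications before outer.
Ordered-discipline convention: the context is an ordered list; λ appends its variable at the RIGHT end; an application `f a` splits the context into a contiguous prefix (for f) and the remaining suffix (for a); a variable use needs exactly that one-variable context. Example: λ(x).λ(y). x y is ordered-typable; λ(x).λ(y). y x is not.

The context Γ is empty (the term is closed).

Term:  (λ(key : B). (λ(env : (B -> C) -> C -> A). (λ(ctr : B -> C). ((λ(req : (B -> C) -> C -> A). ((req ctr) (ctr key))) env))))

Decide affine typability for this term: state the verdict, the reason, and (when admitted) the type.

no — ctr ×2 used more than once (contraction)
usage: key (λ-bound) ×1; env (λ-bound) ×1; ctr (λ-bound) ×2; req (λ-bound) ×1
order of uses: req, ctr, ctr, key, env
typing: well-typed at B -> ((B -> C) -> C -> A) -> (B -> C) -> A
summary: ordered ✗, linear ✗, affine ✗, relevant ✓, unrestricted ✓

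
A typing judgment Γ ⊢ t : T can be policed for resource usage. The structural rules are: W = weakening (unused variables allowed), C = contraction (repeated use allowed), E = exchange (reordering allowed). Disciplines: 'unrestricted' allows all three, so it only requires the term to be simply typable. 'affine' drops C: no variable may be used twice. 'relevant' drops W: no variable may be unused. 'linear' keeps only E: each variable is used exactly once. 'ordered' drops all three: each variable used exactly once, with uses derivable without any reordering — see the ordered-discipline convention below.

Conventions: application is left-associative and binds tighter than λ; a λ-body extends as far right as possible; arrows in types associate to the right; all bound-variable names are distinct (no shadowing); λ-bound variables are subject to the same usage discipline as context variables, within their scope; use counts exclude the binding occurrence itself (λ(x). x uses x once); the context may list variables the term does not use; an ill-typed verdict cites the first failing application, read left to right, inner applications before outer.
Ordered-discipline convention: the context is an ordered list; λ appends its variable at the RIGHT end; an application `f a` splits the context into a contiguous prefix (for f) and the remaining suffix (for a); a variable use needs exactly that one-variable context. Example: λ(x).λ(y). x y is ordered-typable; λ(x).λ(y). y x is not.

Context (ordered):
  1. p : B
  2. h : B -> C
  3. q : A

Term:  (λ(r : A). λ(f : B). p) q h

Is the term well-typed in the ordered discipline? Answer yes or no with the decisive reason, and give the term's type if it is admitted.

no — a type mismatch blocks all five
usage: p ×1, h ×1, q ×1, r (bound) ×0, f (bound) ×0
uses in reading order: p, q, h
typing: ill-typed: argument of type B -> C where B is required
all disciplines: ordered ✗ | linear ✗ | affine ✗ | relevant ✗ | unrestricted ✗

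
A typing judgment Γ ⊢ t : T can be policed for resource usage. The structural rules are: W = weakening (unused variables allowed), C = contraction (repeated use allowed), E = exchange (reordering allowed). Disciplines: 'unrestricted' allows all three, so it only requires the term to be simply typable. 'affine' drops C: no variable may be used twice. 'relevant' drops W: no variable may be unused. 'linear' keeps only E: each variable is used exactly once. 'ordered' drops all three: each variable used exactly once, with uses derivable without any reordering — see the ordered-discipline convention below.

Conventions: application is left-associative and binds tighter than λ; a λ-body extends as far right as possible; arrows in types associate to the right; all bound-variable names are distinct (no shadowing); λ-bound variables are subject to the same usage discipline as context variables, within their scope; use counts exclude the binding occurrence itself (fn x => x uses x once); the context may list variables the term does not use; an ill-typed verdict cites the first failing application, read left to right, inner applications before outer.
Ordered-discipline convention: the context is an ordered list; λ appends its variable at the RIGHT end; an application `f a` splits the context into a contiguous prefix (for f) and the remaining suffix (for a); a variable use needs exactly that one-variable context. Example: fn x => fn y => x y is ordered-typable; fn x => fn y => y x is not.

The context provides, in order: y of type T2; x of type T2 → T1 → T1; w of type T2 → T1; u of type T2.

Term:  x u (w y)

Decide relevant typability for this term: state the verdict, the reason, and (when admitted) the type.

yes — at least one use each (y, x, w, u); term : T1
counts: y: 1×, x: 1×, w: 1×, u: 1×
order of uses: x, u, w, y
typing: well-typed — term : T1
summary: ordered ✗, linear ✓, affine ✓, relevant ✓, unrestricted ✓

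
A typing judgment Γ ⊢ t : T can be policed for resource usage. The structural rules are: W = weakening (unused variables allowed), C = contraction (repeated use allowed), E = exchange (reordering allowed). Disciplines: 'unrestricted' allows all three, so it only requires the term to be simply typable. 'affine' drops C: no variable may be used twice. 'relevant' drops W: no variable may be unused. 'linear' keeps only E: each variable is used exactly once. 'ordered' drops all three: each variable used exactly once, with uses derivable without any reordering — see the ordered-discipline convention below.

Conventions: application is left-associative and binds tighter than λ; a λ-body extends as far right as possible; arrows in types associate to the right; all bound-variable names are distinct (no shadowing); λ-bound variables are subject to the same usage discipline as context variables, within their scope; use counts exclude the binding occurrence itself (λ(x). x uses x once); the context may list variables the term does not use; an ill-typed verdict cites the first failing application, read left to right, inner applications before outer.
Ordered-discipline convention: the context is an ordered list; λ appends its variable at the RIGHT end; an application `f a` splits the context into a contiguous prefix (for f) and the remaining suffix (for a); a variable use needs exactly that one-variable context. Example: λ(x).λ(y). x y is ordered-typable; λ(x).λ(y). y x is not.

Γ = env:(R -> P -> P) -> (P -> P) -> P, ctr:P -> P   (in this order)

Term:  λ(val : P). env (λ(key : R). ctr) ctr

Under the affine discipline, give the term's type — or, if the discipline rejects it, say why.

not well-typed under affine — uses contraction: ctr ×2
counts: env: 1×, ctr: 2×, val [bound]: 0×, key [bound]: 0×
use order (left to right): env, ctr, ctr
typing: well-typed at P -> P
across the five disciplines: ordered ✗ | linear ✗ | affine ✗ | relevant ✗ | unrestricted ✓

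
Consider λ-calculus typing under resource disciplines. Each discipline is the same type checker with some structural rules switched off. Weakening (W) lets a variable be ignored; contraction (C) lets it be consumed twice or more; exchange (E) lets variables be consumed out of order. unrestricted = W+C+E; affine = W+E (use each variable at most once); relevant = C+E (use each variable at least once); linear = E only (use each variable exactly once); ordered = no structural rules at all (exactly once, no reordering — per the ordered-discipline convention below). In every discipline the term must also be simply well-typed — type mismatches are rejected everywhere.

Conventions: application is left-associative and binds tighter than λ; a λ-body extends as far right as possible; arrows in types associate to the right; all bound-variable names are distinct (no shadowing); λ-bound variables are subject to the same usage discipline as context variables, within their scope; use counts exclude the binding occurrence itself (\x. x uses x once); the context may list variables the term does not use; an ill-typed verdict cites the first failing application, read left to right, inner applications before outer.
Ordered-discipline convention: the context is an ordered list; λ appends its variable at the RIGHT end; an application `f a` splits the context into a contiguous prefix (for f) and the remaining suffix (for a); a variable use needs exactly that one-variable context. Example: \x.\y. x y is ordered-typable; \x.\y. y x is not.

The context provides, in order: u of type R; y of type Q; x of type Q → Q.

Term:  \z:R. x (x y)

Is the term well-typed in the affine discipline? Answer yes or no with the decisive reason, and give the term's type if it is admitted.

no — needs contraction — x ×2
variable uses: u: 0, y: 1, x: 2, z (λ-bound): 0
order of uses: x, x, y
typing: well-typed at R → Q
per-discipline verdicts: ordered ✗ | linear ✗ | affine ✗ | relevant ✗ | unrestricted ✓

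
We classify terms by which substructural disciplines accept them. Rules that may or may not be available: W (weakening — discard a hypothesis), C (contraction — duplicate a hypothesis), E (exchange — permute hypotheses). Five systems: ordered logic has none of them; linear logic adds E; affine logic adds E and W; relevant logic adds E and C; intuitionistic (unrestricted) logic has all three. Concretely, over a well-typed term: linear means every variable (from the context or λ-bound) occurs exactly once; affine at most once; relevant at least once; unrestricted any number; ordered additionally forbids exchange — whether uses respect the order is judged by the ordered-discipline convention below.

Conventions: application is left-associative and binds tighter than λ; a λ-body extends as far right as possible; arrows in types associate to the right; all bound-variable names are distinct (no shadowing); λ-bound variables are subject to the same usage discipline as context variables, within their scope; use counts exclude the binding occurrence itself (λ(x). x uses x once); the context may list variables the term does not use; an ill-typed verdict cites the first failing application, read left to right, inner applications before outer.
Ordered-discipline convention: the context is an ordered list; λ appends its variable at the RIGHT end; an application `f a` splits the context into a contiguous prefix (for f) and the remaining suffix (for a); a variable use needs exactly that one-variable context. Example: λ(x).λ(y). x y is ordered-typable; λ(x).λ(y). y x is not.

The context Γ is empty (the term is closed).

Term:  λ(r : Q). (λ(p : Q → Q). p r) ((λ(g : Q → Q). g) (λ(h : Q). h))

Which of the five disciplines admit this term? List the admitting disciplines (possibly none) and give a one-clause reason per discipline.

accepted by: linear, affine, relevant, unrestricted
use counts: r (λ-bound)=1, p (λ-bound)=1, g (λ-bound)=1, h (λ-bound)=1
uses in reading order: p, r, g, h
typing: ✓ — Q → Q
ordered: ✗, use order p, r, g, h needs exchange
linear: ✓, single use per variable (r, p, g, h)
affine: ✓, r, p, g, h: no repeats, contraction unneeded
relevant: ✓, r, p, g, h: all used, weakening unneeded
unrestricted: ✓, well-typed at Q → Q; no restrictions here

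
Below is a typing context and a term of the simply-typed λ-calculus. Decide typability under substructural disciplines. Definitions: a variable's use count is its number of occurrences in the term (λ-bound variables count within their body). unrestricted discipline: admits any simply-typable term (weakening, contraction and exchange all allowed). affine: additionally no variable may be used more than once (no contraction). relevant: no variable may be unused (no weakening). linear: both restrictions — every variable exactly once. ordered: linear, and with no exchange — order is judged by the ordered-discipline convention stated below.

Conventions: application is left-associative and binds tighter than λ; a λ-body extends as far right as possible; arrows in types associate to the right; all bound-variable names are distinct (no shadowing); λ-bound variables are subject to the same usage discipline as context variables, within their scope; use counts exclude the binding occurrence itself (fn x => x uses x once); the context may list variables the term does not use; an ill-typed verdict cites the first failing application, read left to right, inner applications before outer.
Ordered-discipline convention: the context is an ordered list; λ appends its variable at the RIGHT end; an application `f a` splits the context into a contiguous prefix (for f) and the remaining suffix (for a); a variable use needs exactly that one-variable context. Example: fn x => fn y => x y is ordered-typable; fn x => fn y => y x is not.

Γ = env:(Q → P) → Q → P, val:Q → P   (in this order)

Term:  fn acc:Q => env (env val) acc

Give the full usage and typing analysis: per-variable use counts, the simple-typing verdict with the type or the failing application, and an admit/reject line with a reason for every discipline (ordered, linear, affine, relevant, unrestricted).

usage: env=2, val=1, acc [bound]=1
order of uses: env, env, val, acc
typing: well-typed at Q → P
ordered ✗ (env ×2 used more than once (contraction))
linear ✗ (env ×2 used more than once (contraction))
affine ✗ (env ×2 used more than once (contraction))
relevant ✓ (env, val, acc: all used, weakening unneeded)
unrestricted ✓ (type-checks (Q → P) and nothing is barred)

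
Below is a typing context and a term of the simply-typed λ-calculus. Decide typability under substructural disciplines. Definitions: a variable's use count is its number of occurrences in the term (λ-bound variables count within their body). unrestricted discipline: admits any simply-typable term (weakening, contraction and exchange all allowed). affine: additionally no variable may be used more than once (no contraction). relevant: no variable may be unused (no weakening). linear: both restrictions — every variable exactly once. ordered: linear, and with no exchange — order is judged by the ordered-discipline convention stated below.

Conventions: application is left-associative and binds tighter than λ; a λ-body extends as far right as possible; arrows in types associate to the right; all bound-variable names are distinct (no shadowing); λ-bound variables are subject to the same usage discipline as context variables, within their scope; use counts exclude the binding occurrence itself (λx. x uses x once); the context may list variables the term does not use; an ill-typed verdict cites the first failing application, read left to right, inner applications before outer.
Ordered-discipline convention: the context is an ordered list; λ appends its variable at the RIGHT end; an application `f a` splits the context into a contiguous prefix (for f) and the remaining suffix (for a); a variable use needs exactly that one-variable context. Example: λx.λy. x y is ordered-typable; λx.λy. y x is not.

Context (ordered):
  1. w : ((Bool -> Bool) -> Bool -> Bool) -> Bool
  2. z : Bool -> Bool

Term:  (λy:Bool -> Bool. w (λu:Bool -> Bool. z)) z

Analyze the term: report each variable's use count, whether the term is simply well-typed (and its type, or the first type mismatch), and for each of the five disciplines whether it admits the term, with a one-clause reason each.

use counts: w: 1, z: 2, y (λ-bound): 0, u (λ-bound): 0
use order (left to right): w, z, z
typing: well-typed — term : Bool
ordered ✗ (uses contraction: z ×2; y, u left unused)
linear ✗ (uses contraction: z ×2; y, u left unused)
affine ✗ (uses contraction: z ×2)
relevant ✗ (y, u left unused)
unrestricted ✓ (well-typed at Bool; no restrictions here)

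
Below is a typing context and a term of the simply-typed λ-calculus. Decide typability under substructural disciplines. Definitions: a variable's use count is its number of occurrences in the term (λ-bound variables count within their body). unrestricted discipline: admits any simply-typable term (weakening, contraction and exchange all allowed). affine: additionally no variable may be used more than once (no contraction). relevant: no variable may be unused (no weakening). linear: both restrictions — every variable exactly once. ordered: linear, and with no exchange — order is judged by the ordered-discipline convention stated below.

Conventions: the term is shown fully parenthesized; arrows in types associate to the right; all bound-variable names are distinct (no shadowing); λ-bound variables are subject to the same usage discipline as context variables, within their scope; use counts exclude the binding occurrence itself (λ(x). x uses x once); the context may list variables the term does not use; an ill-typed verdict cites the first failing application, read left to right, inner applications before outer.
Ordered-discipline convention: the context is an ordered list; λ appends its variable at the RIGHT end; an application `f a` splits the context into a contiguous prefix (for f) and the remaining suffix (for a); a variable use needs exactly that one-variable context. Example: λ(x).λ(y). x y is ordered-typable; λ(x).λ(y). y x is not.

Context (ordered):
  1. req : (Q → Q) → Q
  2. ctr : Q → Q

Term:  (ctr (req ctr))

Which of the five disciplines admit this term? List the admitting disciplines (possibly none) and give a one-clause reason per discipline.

admitting disciplines: relevant, unrestricted
usage: req ×1; ctr ×2
order of uses: ctr, req, ctr
typing: well-typed at Q
ordered: ✗, ctr ×2 used more than once (contraction)
linear: ✗, ctr ×2 used more than once (contraction)
affine: ✗, ctr ×2 used more than once (contraction)
relevant: ✓, none of req, ctr goes unused
unrestricted: ✓, well-typed at Q; no restrictions here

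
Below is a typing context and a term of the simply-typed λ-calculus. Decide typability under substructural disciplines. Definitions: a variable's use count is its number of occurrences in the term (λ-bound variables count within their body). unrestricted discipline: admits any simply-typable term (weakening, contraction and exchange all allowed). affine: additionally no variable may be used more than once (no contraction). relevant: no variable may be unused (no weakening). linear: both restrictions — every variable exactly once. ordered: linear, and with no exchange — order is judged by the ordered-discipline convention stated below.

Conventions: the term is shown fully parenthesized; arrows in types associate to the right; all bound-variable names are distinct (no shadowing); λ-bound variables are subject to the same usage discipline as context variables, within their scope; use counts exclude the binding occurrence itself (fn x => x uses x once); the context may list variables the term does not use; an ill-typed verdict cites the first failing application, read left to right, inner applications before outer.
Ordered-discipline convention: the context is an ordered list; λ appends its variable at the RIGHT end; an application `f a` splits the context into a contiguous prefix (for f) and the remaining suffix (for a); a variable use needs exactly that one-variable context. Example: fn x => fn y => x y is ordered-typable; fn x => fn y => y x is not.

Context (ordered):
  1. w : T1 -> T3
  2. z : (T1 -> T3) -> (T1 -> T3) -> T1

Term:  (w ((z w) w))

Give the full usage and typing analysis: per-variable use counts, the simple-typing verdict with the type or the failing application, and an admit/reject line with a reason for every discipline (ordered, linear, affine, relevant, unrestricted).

variable uses: w: 3, z: 1
left-to-right use order: w, z, w, w
typing: ✓ — T3
ordered: ✗, w ×3 used more than once (contraction)
linear: ✗, w ×3 used more than once (contraction)
affine: ✗, w ×3 used more than once (contraction)
relevant: ✓, at least one use each (w, z)
unrestricted: ✓, simply typable at T3; W, C, E all held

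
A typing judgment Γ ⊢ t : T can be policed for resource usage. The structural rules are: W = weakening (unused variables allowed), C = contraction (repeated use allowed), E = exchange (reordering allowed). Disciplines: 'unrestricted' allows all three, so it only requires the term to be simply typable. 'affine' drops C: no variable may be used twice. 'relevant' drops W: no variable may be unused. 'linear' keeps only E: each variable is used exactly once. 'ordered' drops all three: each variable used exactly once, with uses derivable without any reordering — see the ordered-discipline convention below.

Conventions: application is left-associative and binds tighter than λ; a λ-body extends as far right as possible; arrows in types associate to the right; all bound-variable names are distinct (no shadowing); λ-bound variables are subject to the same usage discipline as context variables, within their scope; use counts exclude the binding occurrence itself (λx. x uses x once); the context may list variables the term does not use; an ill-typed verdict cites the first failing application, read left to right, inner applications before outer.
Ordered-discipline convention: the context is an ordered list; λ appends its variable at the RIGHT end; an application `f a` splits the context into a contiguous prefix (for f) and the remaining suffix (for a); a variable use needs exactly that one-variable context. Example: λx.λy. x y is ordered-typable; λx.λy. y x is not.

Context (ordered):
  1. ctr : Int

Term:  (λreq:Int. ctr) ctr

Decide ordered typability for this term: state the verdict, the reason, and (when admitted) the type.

no — repeated use of ctr ×2; req left unused
counts: ctr: 2×; req (bound): 0×
uses in reading order: ctr, ctr
typing: the term checks, with type Int
across the five disciplines: ordered ✗; linear ✗; affine ✗; relevant ✗; unrestricted ✓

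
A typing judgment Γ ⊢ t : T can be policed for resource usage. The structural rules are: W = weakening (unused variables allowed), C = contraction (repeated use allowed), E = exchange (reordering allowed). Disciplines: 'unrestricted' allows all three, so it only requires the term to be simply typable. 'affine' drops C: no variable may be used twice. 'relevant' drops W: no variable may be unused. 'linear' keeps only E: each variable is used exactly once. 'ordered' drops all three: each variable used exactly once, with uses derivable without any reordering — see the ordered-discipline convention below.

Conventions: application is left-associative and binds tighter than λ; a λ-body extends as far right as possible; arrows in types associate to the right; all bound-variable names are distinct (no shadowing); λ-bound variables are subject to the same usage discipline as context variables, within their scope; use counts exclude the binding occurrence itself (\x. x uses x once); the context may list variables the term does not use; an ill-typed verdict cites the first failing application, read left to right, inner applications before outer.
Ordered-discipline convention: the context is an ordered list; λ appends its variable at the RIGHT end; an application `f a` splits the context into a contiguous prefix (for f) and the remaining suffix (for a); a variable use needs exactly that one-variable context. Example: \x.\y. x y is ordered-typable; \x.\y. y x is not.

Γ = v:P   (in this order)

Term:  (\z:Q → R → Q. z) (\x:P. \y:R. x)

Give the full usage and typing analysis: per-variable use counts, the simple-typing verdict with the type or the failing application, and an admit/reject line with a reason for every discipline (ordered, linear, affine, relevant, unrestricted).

usage: v=0; z (λ-bound)=1; x (λ-bound)=1; y (λ-bound)=0
uses in reading order: z, x
typing: ill-typed: argument of type P → R → P where Q → R → Q is required
ordered ✗ (the type mismatch rejects it)
linear ✗ (not simply typable)
affine ✗ (fails simple typing)
relevant ✗ (a type mismatch blocks all five)
unrestricted ✗ (the type mismatch rejects it)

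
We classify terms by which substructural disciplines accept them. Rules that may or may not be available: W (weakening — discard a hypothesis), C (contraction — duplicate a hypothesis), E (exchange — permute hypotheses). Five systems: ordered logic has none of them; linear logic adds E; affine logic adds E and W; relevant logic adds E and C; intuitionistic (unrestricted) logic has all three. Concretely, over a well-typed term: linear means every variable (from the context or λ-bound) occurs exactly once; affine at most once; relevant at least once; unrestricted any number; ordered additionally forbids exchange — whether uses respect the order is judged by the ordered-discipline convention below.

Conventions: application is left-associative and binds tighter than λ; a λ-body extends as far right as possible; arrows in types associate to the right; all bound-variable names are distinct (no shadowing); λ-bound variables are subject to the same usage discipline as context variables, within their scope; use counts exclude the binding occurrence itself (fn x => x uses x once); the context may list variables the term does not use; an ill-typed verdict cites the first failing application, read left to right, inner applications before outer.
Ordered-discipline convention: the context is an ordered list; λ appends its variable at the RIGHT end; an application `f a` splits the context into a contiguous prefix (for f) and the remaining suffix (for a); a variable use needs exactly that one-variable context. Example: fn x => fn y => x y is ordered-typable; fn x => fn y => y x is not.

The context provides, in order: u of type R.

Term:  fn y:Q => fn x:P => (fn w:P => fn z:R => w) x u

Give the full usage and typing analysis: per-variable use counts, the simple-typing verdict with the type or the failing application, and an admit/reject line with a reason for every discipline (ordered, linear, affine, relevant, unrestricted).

counts: u ×1; y (bound) ×0; x (bound) ×1; w (bound) ×1; z (bound) ×0
use order (left to right): w, x, u
typing: the term checks, with type Q -> P -> P
ordered: ✗ — unused: y, z — weakening required
linear: ✗ — unused: y, z — weakening required
affine: ✓ — no duplicate uses among u, y, x, w, z
relevant: ✗ — unused: y, z — weakening required
unrestricted: ✓ — typability at Q -> P -> P is all that's needed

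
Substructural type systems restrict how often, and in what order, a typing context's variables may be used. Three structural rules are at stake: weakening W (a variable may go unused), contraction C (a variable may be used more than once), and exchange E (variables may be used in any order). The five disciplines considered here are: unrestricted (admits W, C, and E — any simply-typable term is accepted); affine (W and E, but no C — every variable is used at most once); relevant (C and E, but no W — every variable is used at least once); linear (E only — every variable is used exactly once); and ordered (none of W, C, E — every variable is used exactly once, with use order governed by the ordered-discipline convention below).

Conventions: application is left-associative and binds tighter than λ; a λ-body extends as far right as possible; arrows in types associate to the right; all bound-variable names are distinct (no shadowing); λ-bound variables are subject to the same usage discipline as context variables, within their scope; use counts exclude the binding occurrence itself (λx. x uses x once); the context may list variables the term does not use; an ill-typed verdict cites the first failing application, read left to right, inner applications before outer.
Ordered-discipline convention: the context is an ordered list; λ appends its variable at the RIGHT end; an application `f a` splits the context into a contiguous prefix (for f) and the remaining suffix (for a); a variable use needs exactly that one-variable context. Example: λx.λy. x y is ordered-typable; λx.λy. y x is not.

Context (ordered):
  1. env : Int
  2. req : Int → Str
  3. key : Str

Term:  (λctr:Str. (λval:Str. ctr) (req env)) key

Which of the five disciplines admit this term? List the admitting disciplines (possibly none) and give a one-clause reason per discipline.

accepted by: affine, unrestricted
usage: env ×1; req ×1; key ×1; ctr [bound] ×1; val [bound] ×0
order of uses: ctr, req, env, key
typing: ✓ — Str
ordered ✗ (unused: val — weakening required)
linear ✗ (unused: val — weakening required)
affine ✓ (no duplicate uses among env, req, key, ctr, val)
relevant ✗ (unused: val — weakening required)
unrestricted ✓ (type-checks (Str) and nothing is barred)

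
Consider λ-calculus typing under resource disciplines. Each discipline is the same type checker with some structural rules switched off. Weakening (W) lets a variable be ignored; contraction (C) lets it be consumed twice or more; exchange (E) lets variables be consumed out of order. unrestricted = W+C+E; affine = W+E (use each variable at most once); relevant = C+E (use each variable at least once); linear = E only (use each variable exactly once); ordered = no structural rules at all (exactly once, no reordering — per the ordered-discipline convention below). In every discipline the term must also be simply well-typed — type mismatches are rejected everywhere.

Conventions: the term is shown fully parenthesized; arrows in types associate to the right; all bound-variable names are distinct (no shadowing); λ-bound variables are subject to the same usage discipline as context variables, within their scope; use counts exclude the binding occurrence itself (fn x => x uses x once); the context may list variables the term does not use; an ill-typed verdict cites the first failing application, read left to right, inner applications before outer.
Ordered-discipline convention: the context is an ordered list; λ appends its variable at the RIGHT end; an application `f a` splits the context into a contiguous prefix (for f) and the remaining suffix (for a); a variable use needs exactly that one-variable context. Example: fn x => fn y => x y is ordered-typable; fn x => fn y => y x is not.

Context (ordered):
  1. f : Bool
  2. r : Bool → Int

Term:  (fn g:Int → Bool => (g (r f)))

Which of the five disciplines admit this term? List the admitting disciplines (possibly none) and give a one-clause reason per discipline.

admitting disciplines: linear, affine, relevant, unrestricted
variable uses: f: 1, r: 1, g (bound): 1
use order (left to right): g, r, f
typing: well-typed — term : (Int → Bool) → Bool
ordered: ✗, use order g, r, f needs exchange
linear: ✓, exactly-once usage across f, r, g
affine: ✓, no duplicate uses among f, r, g
relevant: ✓, every one of f, r, g appears
unrestricted: ✓, well-typed at (Int → Bool) → Bool; no restrictions here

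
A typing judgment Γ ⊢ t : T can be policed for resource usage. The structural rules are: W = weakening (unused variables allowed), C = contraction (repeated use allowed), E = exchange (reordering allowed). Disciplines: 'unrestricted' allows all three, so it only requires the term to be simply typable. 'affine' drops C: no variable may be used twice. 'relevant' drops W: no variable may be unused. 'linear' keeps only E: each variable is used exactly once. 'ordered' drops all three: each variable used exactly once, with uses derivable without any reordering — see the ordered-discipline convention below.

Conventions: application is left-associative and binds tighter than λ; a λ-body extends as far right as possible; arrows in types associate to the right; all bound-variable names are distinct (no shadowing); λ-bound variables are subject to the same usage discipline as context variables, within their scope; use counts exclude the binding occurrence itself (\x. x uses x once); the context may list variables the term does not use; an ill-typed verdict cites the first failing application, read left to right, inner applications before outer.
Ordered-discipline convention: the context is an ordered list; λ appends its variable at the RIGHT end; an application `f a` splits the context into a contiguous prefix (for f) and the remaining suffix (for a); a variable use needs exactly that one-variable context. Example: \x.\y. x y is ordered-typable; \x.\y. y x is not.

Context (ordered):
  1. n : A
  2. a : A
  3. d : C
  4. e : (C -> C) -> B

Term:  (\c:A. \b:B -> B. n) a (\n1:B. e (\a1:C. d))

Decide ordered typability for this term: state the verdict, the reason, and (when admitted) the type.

no — c, b, n1, a1 never used (weakening)
variable uses: n: 1×; a: 1×; d: 1×; e: 1×; c (λ-bound): 0×; b (λ-bound): 0×; n1 (λ-bound): 0×; a1 (λ-bound): 0×
uses in reading order: n, a, e, d
typing: the term checks, with type A
all disciplines: ordered ✗ | linear ✗ | affine ✓ | relevant ✗ | unrestricted ✓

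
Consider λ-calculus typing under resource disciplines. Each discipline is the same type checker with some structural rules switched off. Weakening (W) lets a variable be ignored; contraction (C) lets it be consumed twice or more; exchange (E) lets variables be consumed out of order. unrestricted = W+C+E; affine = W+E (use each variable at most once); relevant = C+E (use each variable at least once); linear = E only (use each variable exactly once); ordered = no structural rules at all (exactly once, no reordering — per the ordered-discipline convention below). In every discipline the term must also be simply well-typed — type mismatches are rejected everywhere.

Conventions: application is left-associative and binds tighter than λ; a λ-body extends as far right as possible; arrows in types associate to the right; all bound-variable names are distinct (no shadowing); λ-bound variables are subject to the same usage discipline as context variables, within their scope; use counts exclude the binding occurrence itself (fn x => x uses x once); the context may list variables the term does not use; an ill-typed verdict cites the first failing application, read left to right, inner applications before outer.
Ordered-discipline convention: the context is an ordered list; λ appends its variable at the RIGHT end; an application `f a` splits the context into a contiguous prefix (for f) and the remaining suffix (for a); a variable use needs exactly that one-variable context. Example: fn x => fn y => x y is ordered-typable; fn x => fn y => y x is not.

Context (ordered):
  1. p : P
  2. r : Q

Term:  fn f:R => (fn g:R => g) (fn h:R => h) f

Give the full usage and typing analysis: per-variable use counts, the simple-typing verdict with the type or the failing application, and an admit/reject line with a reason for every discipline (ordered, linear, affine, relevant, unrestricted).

variable uses: p=0; r=0; f (λ-bound)=1; g (λ-bound)=1; h (λ-bound)=1
left-to-right use order: g, h, f
typing: ill-typed: an argument R -> R mismatches the expected R
ordered: ✗ — the type mismatch rejects it
linear: ✗ — not simply typable
affine: ✗ — fails simple typing
relevant: ✗ — a type mismatch blocks all five
unrestricted: ✗ — the type mismatch rejects it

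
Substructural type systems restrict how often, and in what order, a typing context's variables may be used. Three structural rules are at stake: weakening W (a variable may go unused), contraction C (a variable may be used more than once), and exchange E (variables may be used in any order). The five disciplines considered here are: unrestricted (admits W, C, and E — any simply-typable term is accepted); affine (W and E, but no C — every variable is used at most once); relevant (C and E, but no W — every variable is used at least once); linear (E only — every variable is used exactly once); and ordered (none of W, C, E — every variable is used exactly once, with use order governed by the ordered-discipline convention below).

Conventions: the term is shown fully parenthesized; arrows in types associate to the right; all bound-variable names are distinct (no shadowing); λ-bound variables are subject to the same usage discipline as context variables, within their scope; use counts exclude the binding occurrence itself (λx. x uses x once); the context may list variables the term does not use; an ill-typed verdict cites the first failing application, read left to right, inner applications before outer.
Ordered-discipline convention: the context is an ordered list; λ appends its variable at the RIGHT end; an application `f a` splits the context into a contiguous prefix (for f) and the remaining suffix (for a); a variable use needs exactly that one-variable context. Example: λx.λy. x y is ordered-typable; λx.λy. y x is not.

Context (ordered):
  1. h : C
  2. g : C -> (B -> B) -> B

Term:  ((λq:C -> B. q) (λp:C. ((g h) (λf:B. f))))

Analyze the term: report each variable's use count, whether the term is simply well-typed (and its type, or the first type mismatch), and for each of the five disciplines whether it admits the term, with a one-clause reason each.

counts: h ×1, g ×1, q (bound) ×1, p (bound) ×0, f (bound) ×1
order of uses: q, g, h, f
typing: the term checks, with type C -> B
ordered ✗ (unused: p — weakening required)
linear ✗ (unused: p — weakening required)
affine ✓ (no duplicate uses among h, g, q, p, f)
relevant ✗ (unused: p — weakening required)
unrestricted ✓ (well-typed at C -> B; no restrictions here)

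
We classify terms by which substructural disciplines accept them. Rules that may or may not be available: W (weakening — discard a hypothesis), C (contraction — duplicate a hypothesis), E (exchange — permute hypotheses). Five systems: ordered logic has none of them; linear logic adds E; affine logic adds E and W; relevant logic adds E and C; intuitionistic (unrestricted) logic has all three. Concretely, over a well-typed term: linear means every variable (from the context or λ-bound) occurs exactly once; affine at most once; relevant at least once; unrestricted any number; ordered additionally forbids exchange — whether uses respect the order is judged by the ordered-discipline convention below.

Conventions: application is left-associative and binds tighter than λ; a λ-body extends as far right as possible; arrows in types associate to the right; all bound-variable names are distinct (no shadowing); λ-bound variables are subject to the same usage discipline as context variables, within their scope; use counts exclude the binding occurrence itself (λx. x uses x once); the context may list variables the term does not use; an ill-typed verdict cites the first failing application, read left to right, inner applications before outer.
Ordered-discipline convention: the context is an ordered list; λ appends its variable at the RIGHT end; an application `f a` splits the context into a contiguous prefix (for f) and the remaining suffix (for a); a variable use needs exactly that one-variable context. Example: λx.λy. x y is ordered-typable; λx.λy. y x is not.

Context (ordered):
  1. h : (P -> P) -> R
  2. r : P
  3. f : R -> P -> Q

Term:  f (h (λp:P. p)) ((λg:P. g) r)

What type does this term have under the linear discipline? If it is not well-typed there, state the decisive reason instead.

term : Q
use counts: h: 1; r: 1; f: 1; p (bound): 1; g (bound): 1
order of uses: f, h, p, g, r
typing: well-typed at Q
per-discipline verdicts: ordered ✗ · linear ✓ · affine ✓ · relevant ✓ · unrestricted ✓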